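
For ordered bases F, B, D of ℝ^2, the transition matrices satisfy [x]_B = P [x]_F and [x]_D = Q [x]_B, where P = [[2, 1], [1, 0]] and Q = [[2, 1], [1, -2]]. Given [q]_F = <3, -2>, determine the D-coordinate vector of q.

<11, -2>

Composing the changes, [q]_D = Q P [q]_F.
Q P = [[5, 2], [0, 1]]; applying this to <3, -2> gives <11, -2>.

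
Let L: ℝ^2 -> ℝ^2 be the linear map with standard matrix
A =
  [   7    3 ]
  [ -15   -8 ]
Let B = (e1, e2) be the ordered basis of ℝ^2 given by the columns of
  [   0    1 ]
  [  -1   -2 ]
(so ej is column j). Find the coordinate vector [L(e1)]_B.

<-2, -3>

Compute L(e1) = A e1 = <-3, 8> in standard coordinates.
Then write this in B-coordinates: solve for y in y_1 e1 + y_2 e2 = <-3, 8>.
This gives y = <-2, -3>, which is column 1 of [L]_B.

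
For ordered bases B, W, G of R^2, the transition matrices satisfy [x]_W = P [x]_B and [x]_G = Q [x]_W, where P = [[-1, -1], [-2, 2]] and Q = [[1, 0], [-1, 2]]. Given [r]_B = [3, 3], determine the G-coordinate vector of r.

Composing the changes, [r]_G = Q P [r]_B.
Q P = [[-1, -1], [-3, 5]]; applying this to [3, 3] gives [-6, 6].

[-6, 6]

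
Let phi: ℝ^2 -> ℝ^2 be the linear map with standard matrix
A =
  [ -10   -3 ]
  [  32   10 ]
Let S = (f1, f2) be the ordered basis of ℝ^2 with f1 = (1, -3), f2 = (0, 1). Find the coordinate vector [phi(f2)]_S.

(-3, 1)

Compute phi(f2) = A f2 = (-3, 10) in standard coordinates.
Then write this in S-coordinates: solve for y in y_1 f1 + y_2 f2 = (-3, 10).
This gives y = (-3, 1), which is column 2 of [phi]_S.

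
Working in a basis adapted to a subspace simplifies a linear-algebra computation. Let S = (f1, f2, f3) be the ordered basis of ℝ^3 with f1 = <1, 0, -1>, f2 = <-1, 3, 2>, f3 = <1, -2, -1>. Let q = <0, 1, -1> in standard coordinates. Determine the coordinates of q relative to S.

<1, -1, -2>

We seek scalars with c_1 f1 + ... + c_3 f3 = q; equivalently solve M c = q where the columns of M are f1, ..., f3.
Solving this 3x3 system gives c = (1, -1, -2).
Check: f1 - f2 - 2f3 = <0, 1, -1>.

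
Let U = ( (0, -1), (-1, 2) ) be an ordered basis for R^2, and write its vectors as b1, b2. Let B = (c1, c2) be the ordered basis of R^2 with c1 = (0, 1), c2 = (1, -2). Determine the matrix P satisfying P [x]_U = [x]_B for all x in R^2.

Take x = bj: its U-coordinates are the j-th standard unit vector, so P e_j — column j of P — equals [bj]_B.
b1 = -c1 + 0·c2, giving column 1 = (-1, 0); repeating for each j gives P = [[-1, 0], [0, -1]].

[[-1, 0], [0, -1]]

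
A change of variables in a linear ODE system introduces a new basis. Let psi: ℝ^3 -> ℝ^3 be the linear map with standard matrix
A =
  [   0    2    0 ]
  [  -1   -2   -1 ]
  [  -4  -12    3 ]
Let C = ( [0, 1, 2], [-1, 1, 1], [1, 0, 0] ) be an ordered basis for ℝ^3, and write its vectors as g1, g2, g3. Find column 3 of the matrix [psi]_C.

[-3, 2, 2]

Compute psi(g3) = A g3 = [0, -1, -4] in standard coordinates.
Then write this in C-coordinates: solve for y in y_1 g1 + ... + y_3 g3 = [0, -1, -4].
This gives y = [-3, 2, 2], which is column 3 of [psi]_C.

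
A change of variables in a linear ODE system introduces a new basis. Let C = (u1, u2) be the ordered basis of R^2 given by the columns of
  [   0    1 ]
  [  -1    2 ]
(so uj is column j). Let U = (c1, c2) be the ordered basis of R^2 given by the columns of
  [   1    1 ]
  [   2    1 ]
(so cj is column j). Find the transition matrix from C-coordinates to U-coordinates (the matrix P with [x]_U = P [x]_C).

[[-1, 1], [1, 0]]

Take x = uj: its C-coordinates are the j-th standard unit vector, so P e_j — column j of P — equals [uj]_U.
u1 = -c1 + c2, giving column 1 = [-1, 1]; repeating for each j gives P = [[-1, 1], [1, 0]].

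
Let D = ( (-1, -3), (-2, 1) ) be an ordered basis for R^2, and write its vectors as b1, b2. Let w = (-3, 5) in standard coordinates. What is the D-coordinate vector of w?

(-1, 2)

We seek scalars with c_1 b1 + c_2 b2 = w; equivalently solve M c = w where the columns of M are b1, b2.
System: -c_1 - 2c_2 = -3, -3c_1 + c_2 = 5; solving gives c_1 = -1, c_2 = 2.
Check: -b1 + 2b2 = (-3, 5).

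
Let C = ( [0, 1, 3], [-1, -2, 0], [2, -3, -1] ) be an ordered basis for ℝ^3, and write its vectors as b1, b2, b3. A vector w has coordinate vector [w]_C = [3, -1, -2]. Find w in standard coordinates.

w = M [w]_C, where M has columns b1, ..., b3.
Carrying out the matrix-vector product, w = [-3, 11, 11].

[-3, 11, 11]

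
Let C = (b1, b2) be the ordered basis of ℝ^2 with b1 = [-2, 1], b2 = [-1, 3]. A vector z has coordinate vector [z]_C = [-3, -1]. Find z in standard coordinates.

By definition z = -3b1 - b2.
Summing componentwise gives [7, -6].

[7, -6]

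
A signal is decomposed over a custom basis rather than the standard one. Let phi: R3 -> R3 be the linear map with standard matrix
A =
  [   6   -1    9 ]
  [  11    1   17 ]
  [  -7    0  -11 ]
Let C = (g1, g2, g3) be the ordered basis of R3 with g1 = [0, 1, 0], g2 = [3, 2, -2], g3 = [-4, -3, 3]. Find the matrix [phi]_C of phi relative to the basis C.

Let P have columns g1, ..., g3. Then [phi]_C = P^(-1) A P.
Here det P = -1, so P^(-1) is integer; computing A P first and then P^(-1)(A P) gives [[1, 2, -1], [-3, -2, -2], [-2, -1, -3]].

[[1, 2, -1], [-3, -2, -2], [-2, -1, -3]]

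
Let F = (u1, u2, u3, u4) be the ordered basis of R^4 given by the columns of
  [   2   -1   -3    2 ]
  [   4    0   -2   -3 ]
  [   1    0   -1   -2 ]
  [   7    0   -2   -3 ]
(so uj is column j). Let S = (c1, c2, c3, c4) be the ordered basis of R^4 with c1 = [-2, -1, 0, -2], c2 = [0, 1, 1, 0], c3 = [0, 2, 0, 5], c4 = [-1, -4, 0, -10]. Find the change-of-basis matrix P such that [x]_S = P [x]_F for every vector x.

Take x = uj: its F-coordinates are the j-th standard unit vector, so P e_j — column j of P — equals [uj]_S.
u1 = -c1 + c2 + c3 + 0·c4, giving column 1 = [-1, 1, 1, 0]; repeating for each j gives P = [[-1, 0, 1, -1], [1, 0, -1, -2], [1, 2, 2, -1], [0, 1, 1, 0]].

[[-1, 0, 1, -1], [1, 0, -1, -2], [1, 2, 2, -1], [0, 1, 1, 0]]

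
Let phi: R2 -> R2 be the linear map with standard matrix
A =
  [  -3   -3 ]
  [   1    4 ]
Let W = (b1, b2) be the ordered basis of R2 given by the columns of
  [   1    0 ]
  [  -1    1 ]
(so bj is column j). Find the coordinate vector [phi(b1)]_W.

(0, -3)

Column 1 of [phi]_W is the W-coordinate vector of phi(b1).
In standard coordinates phi(b1) = A b1 = (0, -3).
Converting to W: (0, -3) = 0·b1 - 3b2, so the coordinate vector is (0, -3).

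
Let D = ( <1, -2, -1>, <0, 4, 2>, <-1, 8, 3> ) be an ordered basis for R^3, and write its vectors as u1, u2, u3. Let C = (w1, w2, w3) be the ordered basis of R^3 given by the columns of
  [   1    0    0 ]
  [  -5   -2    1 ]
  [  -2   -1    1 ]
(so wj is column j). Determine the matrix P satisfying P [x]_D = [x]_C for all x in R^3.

[[1, 0, -1], [-2, -2, -2], [-1, 0, -1]]

Column j of P is [uj]_C, since P maps D-coordinates to C-coordinates.
Expressing u1 in C: u1 = w1 - 2w2 - w3, so column 1 of P is <1, -2, -1>.
Doing the same for each uj gives P = [[1, 0, -1], [-2, -2, -2], [-1, 0, -1]].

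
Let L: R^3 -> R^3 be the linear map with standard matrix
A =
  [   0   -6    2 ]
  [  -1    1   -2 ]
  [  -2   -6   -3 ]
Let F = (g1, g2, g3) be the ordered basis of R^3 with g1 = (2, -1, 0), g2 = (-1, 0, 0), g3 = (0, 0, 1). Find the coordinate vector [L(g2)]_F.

Compute L(g2) = A g2 = (0, 1, 2) in standard coordinates.
Then write this in F-coordinates: solve for y in y_1 g1 + ... + y_3 g3 = (0, 1, 2).
This gives y = (-1, -2, 2), which is column 2 of [L]_F.

(-1, -2, 2)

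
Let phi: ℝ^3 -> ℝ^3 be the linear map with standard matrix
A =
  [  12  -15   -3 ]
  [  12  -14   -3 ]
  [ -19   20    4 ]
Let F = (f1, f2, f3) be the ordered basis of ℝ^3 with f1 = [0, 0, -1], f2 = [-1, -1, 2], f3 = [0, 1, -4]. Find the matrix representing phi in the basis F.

[[-2, 3, -2], [-3, 3, 3], [0, -1, 1]]

With P the matrix whose columns are f1, ..., f3, [phi]_F = P^(-1) A P.
Column by column: phi(f1) = A f1 = [3, 3, -4]; its F-coordinates [-2, -3, 0] give column 1.
Continuing for each basis vector yields [phi]_F = [[-2, 3, -2], [-3, 3, 3], [0, -1, 1]].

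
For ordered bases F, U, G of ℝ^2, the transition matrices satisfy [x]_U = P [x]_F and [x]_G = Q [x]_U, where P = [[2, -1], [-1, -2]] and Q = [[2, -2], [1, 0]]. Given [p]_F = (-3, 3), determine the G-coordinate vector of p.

Apply P to get U-coordinates (-9, -3), then Q to get G-coordinates.
The result is [p]_G = (-12, -9).

(-12, -9)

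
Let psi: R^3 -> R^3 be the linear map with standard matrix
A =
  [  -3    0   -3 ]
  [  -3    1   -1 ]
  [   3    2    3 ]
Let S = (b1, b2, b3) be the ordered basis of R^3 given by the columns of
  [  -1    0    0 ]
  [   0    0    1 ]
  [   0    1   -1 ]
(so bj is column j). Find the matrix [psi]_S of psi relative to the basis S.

[[-3, 3, -3], [0, 2, 1], [3, -1, 2]]

With P the matrix whose columns are b1, ..., b3, [psi]_S = P^(-1) A P.
Column by column: psi(b1) = A b1 = <3, 3, -3>; its S-coordinates <-3, 0, 3> give column 1.
Continuing for each basis vector yields [psi]_S = [[-3, 3, -3], [0, 2, 1], [3, -1, 2]].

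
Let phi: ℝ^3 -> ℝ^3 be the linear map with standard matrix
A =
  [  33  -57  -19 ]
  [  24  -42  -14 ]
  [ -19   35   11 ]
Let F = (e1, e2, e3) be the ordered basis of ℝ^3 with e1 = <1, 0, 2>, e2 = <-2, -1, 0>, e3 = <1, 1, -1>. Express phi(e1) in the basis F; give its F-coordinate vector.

<0, 1, -3>

Column 1 of [phi]_F is the F-coordinate vector of phi(e1).
In standard coordinates phi(e1) = A e1 = <-5, -4, 3>.
Converting to F: <-5, -4, 3> = 0·e1 + e2 - 3e3, so the coordinate vector is <0, 1, -3>.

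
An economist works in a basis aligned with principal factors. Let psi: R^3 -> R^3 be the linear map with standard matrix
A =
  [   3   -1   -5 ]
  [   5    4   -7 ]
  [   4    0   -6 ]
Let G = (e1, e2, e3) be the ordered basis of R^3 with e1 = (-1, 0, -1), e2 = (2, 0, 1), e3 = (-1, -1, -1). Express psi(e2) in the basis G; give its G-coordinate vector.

(0, -1, -3)

Column 2 of [psi]_G is the G-coordinate vector of psi(e2).
In standard coordinates psi(e2) = A e2 = (1, 3, 2).
Converting to G: (1, 3, 2) = 0·e1 - e2 - 3e3, so the coordinate vector is (0, -1, -3).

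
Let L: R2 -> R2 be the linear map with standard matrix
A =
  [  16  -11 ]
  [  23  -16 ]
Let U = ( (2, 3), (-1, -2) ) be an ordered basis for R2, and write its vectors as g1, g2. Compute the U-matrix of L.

[[0, 3], [1, 0]]

Let P have columns g1, g2. Then [L]_U = P^(-1) A P.
Here det P = -1, so P^(-1) is integer; computing A P first and then P^(-1)(A P) gives [[0, 3], [1, 0]].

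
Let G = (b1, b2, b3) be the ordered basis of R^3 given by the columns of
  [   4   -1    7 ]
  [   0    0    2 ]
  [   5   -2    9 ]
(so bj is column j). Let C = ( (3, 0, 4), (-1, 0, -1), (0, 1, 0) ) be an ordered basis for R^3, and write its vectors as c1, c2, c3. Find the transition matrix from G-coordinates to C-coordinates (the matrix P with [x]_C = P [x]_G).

Take x = bj: its G-coordinates are the j-th standard unit vector, so P e_j — column j of P — equals [bj]_C.
b1 = c1 - c2 + 0·c3, giving column 1 = (1, -1, 0); repeating for each j gives P = [[1, -1, 2], [-1, -2, -1], [0, 0, 2]].

[[1, -1, 2], [-1, -2, -1], [0, 0, 2]]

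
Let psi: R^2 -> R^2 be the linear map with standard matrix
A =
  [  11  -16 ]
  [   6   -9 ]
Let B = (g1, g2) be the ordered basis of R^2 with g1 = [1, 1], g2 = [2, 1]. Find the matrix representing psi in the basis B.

With P the matrix whose columns are g1, g2, [psi]_B = P^(-1) A P.
Column by column: psi(g1) = A g1 = [-5, -3]; its B-coordinates [-1, -2] give column 1.
Continuing for each basis vector yields [psi]_B = [[-1, 0], [-2, 3]].

[[-1, 0], [-2, 3]]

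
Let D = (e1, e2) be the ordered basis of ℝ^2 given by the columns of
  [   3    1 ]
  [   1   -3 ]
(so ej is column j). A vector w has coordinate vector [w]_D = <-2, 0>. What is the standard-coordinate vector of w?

w = M [w]_D, where M has columns e1, e2.
Carrying out the matrix-vector product, w = <-6, -2>.

<-6, -2>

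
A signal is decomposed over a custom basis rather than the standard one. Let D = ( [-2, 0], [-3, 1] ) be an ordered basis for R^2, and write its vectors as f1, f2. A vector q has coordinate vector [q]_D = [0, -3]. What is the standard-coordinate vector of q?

[9, -3]

By definition q = 0·f1 - 3f2.
Summing componentwise gives [9, -3].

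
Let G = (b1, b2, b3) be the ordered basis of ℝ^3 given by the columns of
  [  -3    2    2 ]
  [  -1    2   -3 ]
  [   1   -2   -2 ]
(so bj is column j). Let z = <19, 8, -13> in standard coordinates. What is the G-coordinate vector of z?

<-3, 4, 1>

Write z = c_1 b1 + ... + c_3 b3 and solve for the c_i.
Solving this 3x3 system gives c = (-3, 4, 1).
Check: -3b1 + 4b2 + b3 = <19, 8, -13>.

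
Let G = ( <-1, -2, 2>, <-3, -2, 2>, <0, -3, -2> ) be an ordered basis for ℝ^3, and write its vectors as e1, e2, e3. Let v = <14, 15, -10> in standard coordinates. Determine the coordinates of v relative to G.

[v]_G is the unique c with M c = v, where M has columns e1, ..., e3.
Row-reducing the augmented matrix [M | v] gives c = (-2, -4, -1).
Check: -2e1 - 4e2 - e3 = <14, 15, -10>.

<-2, -4, -1>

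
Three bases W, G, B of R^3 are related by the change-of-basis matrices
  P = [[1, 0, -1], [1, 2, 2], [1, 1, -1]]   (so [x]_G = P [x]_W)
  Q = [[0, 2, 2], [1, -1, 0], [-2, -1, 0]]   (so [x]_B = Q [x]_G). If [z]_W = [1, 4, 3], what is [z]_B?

Apply P to get G-coordinates [-2, 15, 2], then Q to get B-coordinates.
The result is [z]_B = [34, -17, -11].

[34, -17, -11]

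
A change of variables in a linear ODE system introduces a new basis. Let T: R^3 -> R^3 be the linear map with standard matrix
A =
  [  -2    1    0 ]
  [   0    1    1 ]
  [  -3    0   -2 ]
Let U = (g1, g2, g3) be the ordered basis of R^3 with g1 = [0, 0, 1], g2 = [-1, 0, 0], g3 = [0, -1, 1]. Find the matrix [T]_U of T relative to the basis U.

[[-1, 3, -2], [0, -2, 1], [-1, 0, 0]]

With P the matrix whose columns are g1, ..., g3, [T]_U = P^(-1) A P.
Column by column: T(g1) = A g1 = [0, 1, -2]; its U-coordinates [-1, 0, -1] give column 1.
Continuing for each basis vector yields [T]_U = [[-1, 3, -2], [0, -2, 1], [-1, 0, 0]].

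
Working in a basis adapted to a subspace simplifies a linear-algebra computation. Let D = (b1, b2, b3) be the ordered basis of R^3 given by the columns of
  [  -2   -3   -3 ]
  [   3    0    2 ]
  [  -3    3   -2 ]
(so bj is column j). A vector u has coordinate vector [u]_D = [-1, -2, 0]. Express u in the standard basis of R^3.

By definition u = -b1 - 2b2 + 0·b3.
Summing componentwise gives [8, -3, -3].

[8, -3, -3]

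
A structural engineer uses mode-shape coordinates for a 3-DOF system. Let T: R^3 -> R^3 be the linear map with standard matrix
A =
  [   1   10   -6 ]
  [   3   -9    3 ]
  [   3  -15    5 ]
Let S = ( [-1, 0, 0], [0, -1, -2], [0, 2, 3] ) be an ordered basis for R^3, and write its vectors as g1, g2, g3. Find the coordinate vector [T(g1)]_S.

[1, -3, -3]

Compute T(g1) = A g1 = [-1, -3, -3] in standard coordinates.
Then write this in S-coordinates: solve for y in y_1 g1 + ... + y_3 g3 = [-1, -3, -3].
This gives y = [1, -3, -3], which is column 1 of [T]_S.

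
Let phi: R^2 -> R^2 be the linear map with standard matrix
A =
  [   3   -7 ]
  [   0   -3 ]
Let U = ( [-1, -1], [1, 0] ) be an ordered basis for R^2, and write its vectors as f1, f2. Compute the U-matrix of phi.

The j-th column of [phi]_U is [phi(fj)]_U.
phi(f1) = A f1 = [4, 3] = -3f1 + f2, so column 1 is [-3, 1].
Repeating for f2 and assembling the columns gives [[-3, 0], [1, 3]].

[[-3, 0], [1, 3]]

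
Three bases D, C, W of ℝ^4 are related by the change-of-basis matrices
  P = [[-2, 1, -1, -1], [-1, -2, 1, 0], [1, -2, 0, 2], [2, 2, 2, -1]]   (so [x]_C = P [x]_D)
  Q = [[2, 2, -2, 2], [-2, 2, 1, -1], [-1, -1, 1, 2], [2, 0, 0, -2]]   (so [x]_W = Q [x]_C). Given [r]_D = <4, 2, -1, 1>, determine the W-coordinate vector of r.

<-16, -13, 35, -30>

First [r]_C = P [r]_D = <-6, -9, 2, 9>.
Then [r]_W = Q [r]_C = <-16, -13, 35, -30>.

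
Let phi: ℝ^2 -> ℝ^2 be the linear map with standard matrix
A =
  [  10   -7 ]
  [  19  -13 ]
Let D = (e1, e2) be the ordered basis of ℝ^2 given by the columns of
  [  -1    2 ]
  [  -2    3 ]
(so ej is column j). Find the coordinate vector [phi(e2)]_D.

Column 2 of [phi]_D is the D-coordinate vector of phi(e2).
In standard coordinates phi(e2) = A e2 = [-1, -1].
Converting to D: [-1, -1] = -e1 - e2, so the coordinate vector is [-1, -1].

[-1, -1]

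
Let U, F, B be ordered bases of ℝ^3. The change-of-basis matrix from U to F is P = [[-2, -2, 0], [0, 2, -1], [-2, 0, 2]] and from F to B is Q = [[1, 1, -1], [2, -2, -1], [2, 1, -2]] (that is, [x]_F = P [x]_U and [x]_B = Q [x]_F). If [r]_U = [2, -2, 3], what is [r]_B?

[-9, 12, -11]

Composing the changes, [r]_B = Q P [r]_U.
Q P = [[0, 0, -3], [-2, -8, 0], [0, -2, -5]]; applying this to [2, -2, 3] gives [-9, 12, -11].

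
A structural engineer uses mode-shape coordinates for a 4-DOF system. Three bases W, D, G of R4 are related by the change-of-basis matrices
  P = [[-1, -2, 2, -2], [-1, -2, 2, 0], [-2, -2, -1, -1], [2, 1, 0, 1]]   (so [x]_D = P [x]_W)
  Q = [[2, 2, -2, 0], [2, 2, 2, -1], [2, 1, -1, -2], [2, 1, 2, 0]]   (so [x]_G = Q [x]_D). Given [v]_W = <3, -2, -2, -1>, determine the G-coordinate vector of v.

<-10, -9, -12, -3>

First [v]_D = P [v]_W = <-1, -3, 1, 3>.
Then [v]_G = Q [v]_D = <-10, -9, -12, -3>.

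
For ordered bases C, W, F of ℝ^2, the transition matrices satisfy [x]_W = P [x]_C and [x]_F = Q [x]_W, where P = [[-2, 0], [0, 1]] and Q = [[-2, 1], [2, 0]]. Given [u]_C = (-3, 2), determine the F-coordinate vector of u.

Apply P to get W-coordinates (6, 2), then Q to get F-coordinates.
The result is [u]_F = (-10, 12).

(-10, 12)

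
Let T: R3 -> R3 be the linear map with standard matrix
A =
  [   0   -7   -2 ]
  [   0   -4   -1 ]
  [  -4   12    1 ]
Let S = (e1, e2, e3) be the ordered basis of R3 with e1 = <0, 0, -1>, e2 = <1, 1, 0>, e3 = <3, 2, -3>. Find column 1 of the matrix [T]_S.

<-2, -1, 1>

Compute T(e1) = A e1 = <2, 1, -1> in standard coordinates.
Then write this in S-coordinates: solve for y in y_1 e1 + ... + y_3 e3 = <2, 1, -1>.
This gives y = <-2, -1, 1>, which is column 1 of [T]_S.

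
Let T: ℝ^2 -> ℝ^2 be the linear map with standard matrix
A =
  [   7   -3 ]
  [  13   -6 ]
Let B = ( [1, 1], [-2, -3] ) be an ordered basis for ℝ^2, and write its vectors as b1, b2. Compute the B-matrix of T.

[[-2, 1], [-3, 3]]

Let P have columns b1, b2. Then [T]_B = P^(-1) A P.
Here det P = -1, so P^(-1) is integer; computing A P first and then P^(-1)(A P) gives [[-2, 1], [-3, 3]].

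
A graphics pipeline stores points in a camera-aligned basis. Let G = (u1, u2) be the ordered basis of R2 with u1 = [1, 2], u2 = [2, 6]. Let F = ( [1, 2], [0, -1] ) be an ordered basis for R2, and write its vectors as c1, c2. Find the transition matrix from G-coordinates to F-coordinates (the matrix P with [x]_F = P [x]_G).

Column j of P is [uj]_F, since P maps G-coordinates to F-coordinates.
Expressing u1 in F: u1 = c1 + 0·c2, so column 1 of P is [1, 0].
Doing the same for each uj gives P = [[1, 2], [0, -2]].

[[1, 2], [0, -2]]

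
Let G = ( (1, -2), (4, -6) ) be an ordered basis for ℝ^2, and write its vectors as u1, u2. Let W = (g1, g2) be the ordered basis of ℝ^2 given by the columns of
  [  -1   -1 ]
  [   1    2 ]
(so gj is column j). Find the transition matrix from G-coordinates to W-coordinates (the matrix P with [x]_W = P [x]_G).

[[0, -2], [-1, -2]]

Column j of P is [uj]_W, since P maps G-coordinates to W-coordinates.
Expressing u1 in W: u1 = 0·g1 - g2, so column 1 of P is (0, -1).
Doing the same for each uj gives P = [[0, -2], [-1, -2]].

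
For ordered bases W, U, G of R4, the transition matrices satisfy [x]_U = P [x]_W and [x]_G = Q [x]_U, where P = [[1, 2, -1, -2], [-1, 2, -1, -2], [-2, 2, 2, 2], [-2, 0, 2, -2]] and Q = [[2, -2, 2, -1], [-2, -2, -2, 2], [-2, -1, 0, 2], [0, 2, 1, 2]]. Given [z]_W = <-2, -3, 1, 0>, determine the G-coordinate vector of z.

<-14, 40, 35, 2>

Apply P to get U-coordinates <-9, -5, 0, 6>, then Q to get G-coordinates.
The result is [z]_G = <-14, 40, 35, 2>.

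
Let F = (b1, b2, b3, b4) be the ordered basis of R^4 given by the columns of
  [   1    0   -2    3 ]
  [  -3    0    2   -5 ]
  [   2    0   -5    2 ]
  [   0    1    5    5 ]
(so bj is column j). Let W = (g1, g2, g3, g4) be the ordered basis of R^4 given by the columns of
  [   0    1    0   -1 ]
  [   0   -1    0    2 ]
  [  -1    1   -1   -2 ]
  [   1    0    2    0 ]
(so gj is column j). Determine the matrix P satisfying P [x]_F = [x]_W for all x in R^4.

Take x = bj: its F-coordinates are the j-th standard unit vector, so P e_j — column j of P — equals [bj]_W.
b1 = 2g1 - g2 - g3 - 2g4, giving column 1 = (2, -1, -1, -2); repeating for each j gives P = [[2, -1, 1, 1], [-1, 0, -2, 1], [-1, 1, 2, 2], [-2, 0, 0, -2]].

[[2, -1, 1, 1], [-1, 0, -2, 1], [-1, 1, 2, 2], [-2, 0, 0, -2]]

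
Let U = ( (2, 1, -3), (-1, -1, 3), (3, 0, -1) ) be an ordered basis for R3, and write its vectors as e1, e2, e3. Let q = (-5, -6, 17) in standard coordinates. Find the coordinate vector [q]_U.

(-2, 4, 1)

Write q = c_1 e1 + ... + c_3 e3 and solve for the c_i.
Row-reducing the augmented matrix [M | q] gives c = (-2, 4, 1).
Check: -2e1 + 4e2 + e3 = (-5, -6, 17).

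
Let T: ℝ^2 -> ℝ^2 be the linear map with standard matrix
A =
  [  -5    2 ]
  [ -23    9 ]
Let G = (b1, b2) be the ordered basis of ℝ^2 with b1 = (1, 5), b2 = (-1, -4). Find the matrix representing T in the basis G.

The j-th column of [T]_G is [T(bj)]_G.
T(b1) = A b1 = (5, 22) = 2b1 - 3b2, so column 1 is (2, -3).
Repeating for b2 and assembling the columns gives [[2, -1], [-3, 2]].

[[2, -1], [-3, 2]]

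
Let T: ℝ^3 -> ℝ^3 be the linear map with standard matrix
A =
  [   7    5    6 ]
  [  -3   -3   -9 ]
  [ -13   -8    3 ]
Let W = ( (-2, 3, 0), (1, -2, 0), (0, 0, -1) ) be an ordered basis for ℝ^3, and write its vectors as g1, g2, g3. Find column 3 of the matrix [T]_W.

Column 3 of [T]_W is the W-coordinate vector of T(g3).
In standard coordinates T(g3) = A g3 = (-6, 9, -3).
Converting to W: (-6, 9, -3) = 3g1 + 0·g2 + 3g3, so the coordinate vector is (3, 0, 3).

(3, 0, 3)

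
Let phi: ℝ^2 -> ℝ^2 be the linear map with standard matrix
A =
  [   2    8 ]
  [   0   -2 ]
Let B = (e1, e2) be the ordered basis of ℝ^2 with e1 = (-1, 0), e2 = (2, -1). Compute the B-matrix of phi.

With P the matrix whose columns are e1, e2, [phi]_B = P^(-1) A P.
Column by column: phi(e1) = A e1 = (-2, 0); its B-coordinates (2, 0) give column 1.
Continuing for each basis vector yields [phi]_B = [[2, 0], [0, -2]].

[[2, 0], [0, -2]]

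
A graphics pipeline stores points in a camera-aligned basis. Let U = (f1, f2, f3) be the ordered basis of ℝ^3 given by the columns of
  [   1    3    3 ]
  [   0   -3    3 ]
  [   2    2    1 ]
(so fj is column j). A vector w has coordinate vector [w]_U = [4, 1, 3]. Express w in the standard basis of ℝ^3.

The coordinates say w = 4f1 + f2 + 3f3; adding the scaled basis vectors gives [16, 6, 13].

[16, 6, 13]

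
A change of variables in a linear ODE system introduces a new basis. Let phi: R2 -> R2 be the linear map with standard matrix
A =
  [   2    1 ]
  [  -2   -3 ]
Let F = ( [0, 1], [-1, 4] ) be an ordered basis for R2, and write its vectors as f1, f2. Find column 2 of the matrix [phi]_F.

Compute phi(f2) = A f2 = [2, -10] in standard coordinates.
Then write this in F-coordinates: solve for y in y_1 f1 + y_2 f2 = [2, -10].
This gives y = [-2, -2], which is column 2 of [phi]_F.

[-2, -2]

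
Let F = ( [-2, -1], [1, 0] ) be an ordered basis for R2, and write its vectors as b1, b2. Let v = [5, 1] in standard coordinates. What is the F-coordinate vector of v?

We seek scalars with c_1 b1 + c_2 b2 = v; equivalently solve M c = v where the columns of M are b1, b2.
System: -2c_1 + c_2 = 5, -c_1 + 0c_2 = 1; solving gives c_1 = -1, c_2 = 3.
Check: -b1 + 3b2 = [5, 1].

[-1, 3]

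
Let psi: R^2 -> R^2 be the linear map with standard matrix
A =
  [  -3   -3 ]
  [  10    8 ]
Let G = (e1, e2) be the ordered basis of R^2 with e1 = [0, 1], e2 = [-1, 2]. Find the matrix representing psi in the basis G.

[[2, 0], [3, 3]]

The j-th column of [psi]_G is [psi(ej)]_G.
psi(e1) = A e1 = [-3, 8] = 2e1 + 3e2, so column 1 is [2, 3].
Repeating for e2 and assembling the columns gives [[2, 0], [3, 3]].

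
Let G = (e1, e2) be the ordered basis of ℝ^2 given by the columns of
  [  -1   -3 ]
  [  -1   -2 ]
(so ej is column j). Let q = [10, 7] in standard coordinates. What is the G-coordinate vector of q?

[q]_G is the unique c with M c = q, where M has columns e1, e2.
System: -c_1 - 3c_2 = 10, -c_1 - 2c_2 = 7; solving gives c_1 = -1, c_2 = -3.
Check: -e1 - 3e2 = [10, 7].

[-1, -3]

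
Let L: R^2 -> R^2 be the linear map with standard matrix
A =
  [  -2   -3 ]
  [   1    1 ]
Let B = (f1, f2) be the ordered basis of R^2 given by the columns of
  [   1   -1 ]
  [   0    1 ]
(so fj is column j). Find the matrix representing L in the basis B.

The j-th column of [L]_B is [L(fj)]_B.
L(f1) = A f1 = [-2, 1] = -f1 + f2, so column 1 is [-1, 1].
Repeating for f2 and assembling the columns gives [[-1, -1], [1, 0]].

[[-1, -1], [1, 0]]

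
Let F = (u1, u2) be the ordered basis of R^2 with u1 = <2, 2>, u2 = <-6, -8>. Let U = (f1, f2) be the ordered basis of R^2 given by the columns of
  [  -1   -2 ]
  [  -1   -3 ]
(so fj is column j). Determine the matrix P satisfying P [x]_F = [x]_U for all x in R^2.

Take x = uj: its F-coordinates are the j-th standard unit vector, so P e_j — column j of P — equals [uj]_U.
u1 = -2f1 + 0·f2, giving column 1 = <-2, 0>; repeating for each j gives P = [[-2, 2], [0, 2]].

[[-2, 2], [0, 2]]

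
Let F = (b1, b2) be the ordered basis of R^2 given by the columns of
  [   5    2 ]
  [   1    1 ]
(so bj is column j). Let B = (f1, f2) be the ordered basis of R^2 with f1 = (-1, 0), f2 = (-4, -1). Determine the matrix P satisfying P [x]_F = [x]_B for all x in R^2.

Take x = bj: its F-coordinates are the j-th standard unit vector, so P e_j — column j of P — equals [bj]_B.
b1 = -f1 - f2, giving column 1 = (-1, -1); repeating for each j gives P = [[-1, 2], [-1, -1]].

[[-1, 2], [-1, -1]]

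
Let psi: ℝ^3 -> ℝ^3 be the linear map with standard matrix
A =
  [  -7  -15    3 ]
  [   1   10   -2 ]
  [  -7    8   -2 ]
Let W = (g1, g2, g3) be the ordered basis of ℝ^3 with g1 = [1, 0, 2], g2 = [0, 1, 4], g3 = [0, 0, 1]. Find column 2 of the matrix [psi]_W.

[-3, 2, -2]

Compute psi(g2) = A g2 = [-3, 2, 0] in standard coordinates.
Then write this in W-coordinates: solve for y in y_1 g1 + ... + y_3 g3 = [-3, 2, 0].
This gives y = [-3, 2, -2], which is column 2 of [psi]_W.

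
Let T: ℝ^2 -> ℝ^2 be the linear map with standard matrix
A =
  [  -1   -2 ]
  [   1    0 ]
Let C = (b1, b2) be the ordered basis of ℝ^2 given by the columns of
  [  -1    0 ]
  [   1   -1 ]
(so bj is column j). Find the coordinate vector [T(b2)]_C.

Compute T(b2) = A b2 = <2, 0> in standard coordinates.
Then write this in C-coordinates: solve for y in y_1 b1 + y_2 b2 = <2, 0>.
This gives y = <-2, -2>, which is column 2 of [T]_C.

<-2, -2>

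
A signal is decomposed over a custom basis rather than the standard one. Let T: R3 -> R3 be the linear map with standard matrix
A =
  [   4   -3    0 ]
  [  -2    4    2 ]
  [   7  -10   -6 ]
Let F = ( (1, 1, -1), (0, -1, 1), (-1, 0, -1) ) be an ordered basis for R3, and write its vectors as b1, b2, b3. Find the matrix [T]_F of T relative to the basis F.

Let P have columns b1, ..., b3. Then [T]_F = P^(-1) A P.
Here det P = 1, so P^(-1) is integer; computing A P first and then P^(-1)(A P) gives [[-2, 1, -3], [-2, 3, -3], [-3, -2, 1]].

[[-2, 1, -3], [-2, 3, -3], [-3, -2, 1]]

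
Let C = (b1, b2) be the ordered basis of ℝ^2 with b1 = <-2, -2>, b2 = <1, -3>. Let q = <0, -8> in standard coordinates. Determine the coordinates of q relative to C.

[q]_C is the unique c with M c = q, where M has columns b1, b2.
System: -2c_1 + c_2 = 0, -2c_1 - 3c_2 = -8; solving gives c_1 = 1, c_2 = 2.
Check: b1 + 2b2 = <0, -8>.

<1, 2>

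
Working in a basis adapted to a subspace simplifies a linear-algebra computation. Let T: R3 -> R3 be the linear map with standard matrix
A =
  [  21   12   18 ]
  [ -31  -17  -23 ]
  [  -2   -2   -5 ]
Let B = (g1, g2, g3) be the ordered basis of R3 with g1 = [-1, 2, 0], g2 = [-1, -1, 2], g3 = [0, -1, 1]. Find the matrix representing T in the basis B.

[[-2, -1, -3], [-1, -2, -3], [0, -2, 3]]

The j-th column of [T]_B is [T(gj)]_B.
T(g1) = A g1 = [3, -3, -2] = -2g1 - g2 + 0·g3, so column 1 is [-2, -1, 0].
Repeating for g2, g3 and assembling the columns gives [[-2, -1, -3], [-1, -2, -3], [0, -2, 3]].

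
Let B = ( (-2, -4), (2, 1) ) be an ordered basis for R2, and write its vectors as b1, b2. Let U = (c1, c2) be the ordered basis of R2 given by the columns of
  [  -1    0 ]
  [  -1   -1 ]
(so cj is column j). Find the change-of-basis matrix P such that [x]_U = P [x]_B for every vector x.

Let M have columns bj and N have columns cj. Then for every x, N [x]_U = x = M [x]_B, so P = N^(-1) M.
Since det N = 1, N^(-1) has integer entries; multiplying gives P = [[2, -2], [2, 1]].

[[2, -2], [2, 1]]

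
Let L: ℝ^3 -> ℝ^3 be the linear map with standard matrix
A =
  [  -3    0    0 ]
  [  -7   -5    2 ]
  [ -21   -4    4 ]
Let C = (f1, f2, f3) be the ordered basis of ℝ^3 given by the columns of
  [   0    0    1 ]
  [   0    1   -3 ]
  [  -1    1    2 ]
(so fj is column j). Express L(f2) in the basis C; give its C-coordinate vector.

Column 2 of [L]_C is the C-coordinate vector of L(f2).
In standard coordinates L(f2) = A f2 = (0, -3, 0).
Converting to C: (0, -3, 0) = -3f1 - 3f2 + 0·f3, so the coordinate vector is (-3, -3, 0).

(-3, -3, 0)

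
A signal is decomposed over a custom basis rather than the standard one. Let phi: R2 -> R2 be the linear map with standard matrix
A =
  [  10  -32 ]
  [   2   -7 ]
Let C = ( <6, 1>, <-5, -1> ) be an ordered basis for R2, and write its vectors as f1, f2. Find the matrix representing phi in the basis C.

[[3, -3], [-2, 0]]

Let P have columns f1, f2. Then [phi]_C = P^(-1) A P.
Here det P = -1, so P^(-1) is integer; computing A P first and then P^(-1)(A P) gives [[3, -3], [-2, 0]].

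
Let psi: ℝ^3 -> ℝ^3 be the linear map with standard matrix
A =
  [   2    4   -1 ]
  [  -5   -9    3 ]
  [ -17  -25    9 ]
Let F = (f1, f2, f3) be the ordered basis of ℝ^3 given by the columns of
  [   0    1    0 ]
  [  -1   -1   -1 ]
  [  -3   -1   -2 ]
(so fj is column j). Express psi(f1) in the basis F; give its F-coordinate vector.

(1, -1, 0)

Column 1 of [psi]_F is the F-coordinate vector of psi(f1).
In standard coordinates psi(f1) = A f1 = (-1, 0, -2).
Converting to F: (-1, 0, -2) = f1 - f2 + 0·f3, so the coordinate vector is (1, -1, 0).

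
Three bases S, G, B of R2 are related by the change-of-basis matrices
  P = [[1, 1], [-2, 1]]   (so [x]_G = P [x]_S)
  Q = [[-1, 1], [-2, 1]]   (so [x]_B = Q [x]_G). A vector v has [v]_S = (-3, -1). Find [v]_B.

(9, 13)

Apply P to get G-coordinates (-4, 5), then Q to get B-coordinates.
The result is [v]_B = (9, 13).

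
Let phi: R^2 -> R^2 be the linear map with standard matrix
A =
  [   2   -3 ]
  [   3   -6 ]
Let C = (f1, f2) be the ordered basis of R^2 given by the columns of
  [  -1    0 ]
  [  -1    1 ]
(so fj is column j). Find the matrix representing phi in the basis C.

[[-1, 3], [2, -3]]

With P the matrix whose columns are f1, f2, [phi]_C = P^(-1) A P.
Column by column: phi(f1) = A f1 = (1, 3); its C-coordinates (-1, 2) give column 1.
Continuing for each basis vector yields [phi]_C = [[-1, 3], [2, -3]].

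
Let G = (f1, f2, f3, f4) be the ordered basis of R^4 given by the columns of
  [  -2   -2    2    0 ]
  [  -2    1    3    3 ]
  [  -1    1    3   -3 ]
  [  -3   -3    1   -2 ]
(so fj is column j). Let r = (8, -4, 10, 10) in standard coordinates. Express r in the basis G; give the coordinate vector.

Write r = c_1 f1 + ... + c_4 f4 and solve for the c_i.
Row-reducing the augmented matrix [M | r] gives c = (2, -3, 3, -2).
Check: 2f1 - 3f2 + 3f3 - 2f4 = (8, -4, 10, 10).

(2, -3, 3, -2)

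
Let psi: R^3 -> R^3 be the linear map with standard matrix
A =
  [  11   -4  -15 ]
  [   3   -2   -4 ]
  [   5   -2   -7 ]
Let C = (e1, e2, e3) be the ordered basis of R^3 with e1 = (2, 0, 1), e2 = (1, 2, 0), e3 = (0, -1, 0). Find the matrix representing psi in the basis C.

[[3, 1, 2], [1, 1, 0], [0, 3, -2]]

The j-th column of [psi]_C is [psi(ej)]_C.
psi(e1) = A e1 = (7, 2, 3) = 3e1 + e2 + 0·e3, so column 1 is (3, 1, 0).
Repeating for e2, e3 and assembling the columns gives [[3, 1, 2], [1, 1, 0], [0, 3, -2]].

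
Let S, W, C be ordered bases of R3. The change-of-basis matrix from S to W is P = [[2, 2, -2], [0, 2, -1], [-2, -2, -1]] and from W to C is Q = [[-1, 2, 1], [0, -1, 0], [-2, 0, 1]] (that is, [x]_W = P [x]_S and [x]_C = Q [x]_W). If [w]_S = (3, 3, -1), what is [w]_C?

First [w]_W = P [w]_S = (14, 7, -11).
Then [w]_C = Q [w]_W = (-11, -7, -39).

(-11, -7, -39)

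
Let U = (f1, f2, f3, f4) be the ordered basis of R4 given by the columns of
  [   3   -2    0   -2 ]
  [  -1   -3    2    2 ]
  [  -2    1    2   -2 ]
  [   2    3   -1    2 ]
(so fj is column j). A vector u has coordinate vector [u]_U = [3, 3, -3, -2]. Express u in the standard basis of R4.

[7, -22, -5, 14]

The coordinates say u = 3f1 + 3f2 - 3f3 - 2f4; adding the scaled basis vectors gives [7, -22, -5, 14].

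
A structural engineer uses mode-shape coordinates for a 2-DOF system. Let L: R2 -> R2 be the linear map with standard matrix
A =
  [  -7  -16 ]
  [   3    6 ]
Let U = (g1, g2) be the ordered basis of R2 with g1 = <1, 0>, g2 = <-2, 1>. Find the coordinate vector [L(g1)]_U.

<-1, 3>

Column 1 of [L]_U is the U-coordinate vector of L(g1).
In standard coordinates L(g1) = A g1 = <-7, 3>.
Converting to U: <-7, 3> = -g1 + 3g2, so the coordinate vector is <-1, 3>.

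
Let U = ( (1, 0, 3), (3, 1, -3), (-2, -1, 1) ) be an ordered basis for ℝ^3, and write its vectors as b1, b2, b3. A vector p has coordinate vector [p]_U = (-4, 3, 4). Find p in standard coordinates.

The coordinates say p = -4b1 + 3b2 + 4b3; adding the scaled basis vectors gives (-3, -1, -17).

(-3, -1, -17)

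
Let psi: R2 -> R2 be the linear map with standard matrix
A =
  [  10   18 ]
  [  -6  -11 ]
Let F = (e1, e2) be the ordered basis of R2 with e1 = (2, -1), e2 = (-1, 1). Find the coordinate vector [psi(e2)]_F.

Column 2 of [psi]_F is the F-coordinate vector of psi(e2).
In standard coordinates psi(e2) = A e2 = (8, -5).
Converting to F: (8, -5) = 3e1 - 2e2, so the coordinate vector is (3, -2).

(3, -2)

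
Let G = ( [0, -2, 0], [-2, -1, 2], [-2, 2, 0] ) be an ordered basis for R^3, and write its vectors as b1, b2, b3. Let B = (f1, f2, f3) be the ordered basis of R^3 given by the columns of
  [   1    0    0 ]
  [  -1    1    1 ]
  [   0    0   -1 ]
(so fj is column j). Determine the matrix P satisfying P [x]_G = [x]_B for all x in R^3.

[[0, -2, -2], [-2, -1, 0], [0, -2, 0]]

Column j of P is [bj]_B, since P maps G-coordinates to B-coordinates.
Expressing b1 in B: b1 = 0·f1 - 2f2 + 0·f3, so column 1 of P is [0, -2, 0].
Doing the same for each bj gives P = [[0, -2, -2], [-2, -1, 0], [0, -2, 0]].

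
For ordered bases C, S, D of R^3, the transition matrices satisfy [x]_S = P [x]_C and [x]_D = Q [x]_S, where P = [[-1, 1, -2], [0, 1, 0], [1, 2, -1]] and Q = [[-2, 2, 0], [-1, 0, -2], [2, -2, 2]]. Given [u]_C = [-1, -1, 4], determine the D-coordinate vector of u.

Apply P to get S-coordinates [-8, -1, -7], then Q to get D-coordinates.
The result is [u]_D = [14, 22, -28].

[14, 22, -28]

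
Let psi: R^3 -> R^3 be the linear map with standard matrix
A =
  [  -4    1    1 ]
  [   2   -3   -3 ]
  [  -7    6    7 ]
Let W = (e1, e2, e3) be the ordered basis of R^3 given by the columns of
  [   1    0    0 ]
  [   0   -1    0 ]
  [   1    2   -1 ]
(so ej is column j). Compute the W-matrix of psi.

The j-th column of [psi]_W is [psi(ej)]_W.
psi(e1) = A e1 = [-3, -1, 0] = -3e1 + e2 - e3, so column 1 is [-3, 1, -1].
Repeating for e2, e3 and assembling the columns gives [[-3, 1, -1], [1, 3, -3], [-1, -1, 0]].

[[-3, 1, -1], [1, 3, -3], [-1, -1, 0]]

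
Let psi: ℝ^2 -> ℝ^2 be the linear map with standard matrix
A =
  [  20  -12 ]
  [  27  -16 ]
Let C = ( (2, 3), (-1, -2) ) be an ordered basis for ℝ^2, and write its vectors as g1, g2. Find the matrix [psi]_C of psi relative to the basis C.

The j-th column of [psi]_C is [psi(gj)]_C.
psi(g1) = A g1 = (4, 6) = 2g1 + 0·g2, so column 1 is (2, 0).
Repeating for g2 and assembling the columns gives [[2, 3], [0, 2]].

[[2, 3], [0, 2]]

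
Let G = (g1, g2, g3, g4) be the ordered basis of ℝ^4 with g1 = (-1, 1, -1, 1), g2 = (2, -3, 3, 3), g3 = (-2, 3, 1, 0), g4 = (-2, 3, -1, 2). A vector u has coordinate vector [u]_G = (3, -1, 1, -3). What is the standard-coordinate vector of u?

(-1, 0, -2, -6)

By definition u = 3g1 - g2 + g3 - 3g4.
Summing componentwise gives (-1, 0, -2, -6).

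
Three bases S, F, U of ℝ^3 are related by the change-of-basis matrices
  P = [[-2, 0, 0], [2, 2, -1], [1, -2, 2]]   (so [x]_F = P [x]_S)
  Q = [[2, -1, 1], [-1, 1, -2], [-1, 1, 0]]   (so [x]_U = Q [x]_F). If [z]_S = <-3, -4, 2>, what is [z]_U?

<37, -40, -22>

Apply P to get F-coordinates <6, -16, 9>, then Q to get U-coordinates.
The result is [z]_U = <37, -40, -22>.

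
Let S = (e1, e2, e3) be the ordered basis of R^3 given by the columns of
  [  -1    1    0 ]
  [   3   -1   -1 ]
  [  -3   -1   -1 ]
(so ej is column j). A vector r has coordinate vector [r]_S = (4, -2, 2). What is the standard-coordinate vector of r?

r = M [r]_S, where M has columns e1, ..., e3.
Carrying out the matrix-vector product, r = (-6, 12, -12).

(-6, 12, -12)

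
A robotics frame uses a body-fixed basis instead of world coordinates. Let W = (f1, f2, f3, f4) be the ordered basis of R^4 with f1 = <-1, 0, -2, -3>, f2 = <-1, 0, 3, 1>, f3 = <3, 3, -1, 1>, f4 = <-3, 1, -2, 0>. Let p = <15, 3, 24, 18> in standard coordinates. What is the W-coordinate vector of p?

<-4, 4, 2, -3>

[p]_W is the unique c with M c = p, where M has columns f1, ..., f4.
Gaussian elimination on [M | p] yields c = (-4, 4, 2, -3).
Check: -4f1 + 4f2 + 2f3 - 3f4 = <15, 3, 24, 18>.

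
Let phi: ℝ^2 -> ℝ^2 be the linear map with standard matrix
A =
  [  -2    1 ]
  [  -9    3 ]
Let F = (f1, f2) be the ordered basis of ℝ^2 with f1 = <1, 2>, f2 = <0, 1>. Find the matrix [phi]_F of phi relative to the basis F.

[[0, 1], [-3, 1]]

With P the matrix whose columns are f1, f2, [phi]_F = P^(-1) A P.
Column by column: phi(f1) = A f1 = <0, -3>; its F-coordinates <0, -3> give column 1.
Continuing for each basis vector yields [phi]_F = [[0, 1], [-3, 1]].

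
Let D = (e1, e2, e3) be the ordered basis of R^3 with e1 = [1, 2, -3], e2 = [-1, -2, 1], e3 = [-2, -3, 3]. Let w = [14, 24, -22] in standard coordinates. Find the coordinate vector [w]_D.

We seek scalars with c_1 e1 + ... + c_3 e3 = w; equivalently solve M c = w where the columns of M are e1, ..., e3.
Row-reducing the augmented matrix [M | w] gives c = (2, -4, -4).
Check: 2e1 - 4e2 - 4e3 = [14, 24, -22].

[2, -4, -4]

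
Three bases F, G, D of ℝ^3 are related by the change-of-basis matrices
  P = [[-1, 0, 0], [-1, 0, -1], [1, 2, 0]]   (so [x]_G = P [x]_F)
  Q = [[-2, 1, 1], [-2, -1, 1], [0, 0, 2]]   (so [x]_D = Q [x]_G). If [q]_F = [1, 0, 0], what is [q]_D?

[2, 4, 2]

First [q]_G = P [q]_F = [-1, -1, 1].
Then [q]_D = Q [q]_G = [2, 4, 2].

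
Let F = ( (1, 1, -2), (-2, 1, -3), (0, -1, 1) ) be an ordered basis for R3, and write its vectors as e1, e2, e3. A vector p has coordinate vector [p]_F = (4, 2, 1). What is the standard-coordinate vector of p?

The coordinates say p = 4e1 + 2e2 + e3; adding the scaled basis vectors gives (0, 5, -13).

(0, 5, -13)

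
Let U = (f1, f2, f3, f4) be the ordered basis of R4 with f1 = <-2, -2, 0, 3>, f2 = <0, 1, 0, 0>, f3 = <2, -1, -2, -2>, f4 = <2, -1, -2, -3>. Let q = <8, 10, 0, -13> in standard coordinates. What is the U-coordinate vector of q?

<-4, 2, -1, 1>

We seek scalars with c_1 f1 + ... + c_4 f4 = q; equivalently solve M c = q where the columns of M are f1, ..., f4.
Gaussian elimination on [M | q] yields c = (-4, 2, -1, 1).
Check: -4f1 + 2f2 - f3 + f4 = <8, 10, 0, -13>.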